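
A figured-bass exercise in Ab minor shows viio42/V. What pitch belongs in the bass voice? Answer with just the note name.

The applied chord viio42/V is rooted on D: D-F-Ab-Cb.
The figure 42 means third inversion — the seventh is in the bass.

Cb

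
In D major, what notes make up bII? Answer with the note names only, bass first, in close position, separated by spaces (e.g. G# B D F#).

Scale degree 2 in D major is E; lowering it a half step gives Eb. bII is the Neapolitan chord — a major triad on the lowered second degree.
So the chord is Eb-G-Bb.

Eb G Bb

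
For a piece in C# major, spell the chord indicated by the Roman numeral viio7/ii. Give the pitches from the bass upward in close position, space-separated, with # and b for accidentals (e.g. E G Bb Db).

viio7/ii is a secondary leading-tone chord. The target ii is D# in C# major; the applied chord is rooted a semitone below, on C##.
Building a fully diminished seventh chord on C## gives C##-E#-G#-B.

C## E# G# B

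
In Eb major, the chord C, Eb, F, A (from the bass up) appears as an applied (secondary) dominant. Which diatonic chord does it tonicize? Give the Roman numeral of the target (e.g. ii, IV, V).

The chord is a dominant seventh chord on F.
A dominant resolves down a perfect fifth: F → Bb. In Eb major, Bb is scale degree 5, i.e. V.

V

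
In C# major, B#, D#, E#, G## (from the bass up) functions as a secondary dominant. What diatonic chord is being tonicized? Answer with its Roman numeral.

vi

The chord is a dominant seventh chord on E#.
A dominant resolves down a perfect fifth: E# → A#. In C# major, A# is scale degree 6, i.e. vi.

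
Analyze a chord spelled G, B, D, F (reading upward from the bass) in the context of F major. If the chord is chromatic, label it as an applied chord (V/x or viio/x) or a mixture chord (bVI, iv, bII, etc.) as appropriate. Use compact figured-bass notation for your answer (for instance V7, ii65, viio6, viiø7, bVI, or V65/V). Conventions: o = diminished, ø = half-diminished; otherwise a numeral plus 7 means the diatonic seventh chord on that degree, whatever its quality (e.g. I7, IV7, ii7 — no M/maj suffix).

V7/V

The pitches G-B-D-F form a dominant seventh chord rooted on G.
G is not a diatonic chord root with this quality in F major, but it lies a perfect fifth above C (V), so the chord functions as an applied dominant of V.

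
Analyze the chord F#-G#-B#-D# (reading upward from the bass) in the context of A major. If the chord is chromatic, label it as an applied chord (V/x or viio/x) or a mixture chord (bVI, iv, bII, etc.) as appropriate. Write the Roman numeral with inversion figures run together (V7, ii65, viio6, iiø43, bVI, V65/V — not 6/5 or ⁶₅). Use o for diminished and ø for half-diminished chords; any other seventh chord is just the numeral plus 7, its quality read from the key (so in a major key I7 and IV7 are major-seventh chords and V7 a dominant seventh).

Stacked in thirds the chord is G#-B#-D#-F#: a dominant seventh chord on G#.
G# is not a diatonic chord root with this quality in A major, but it lies a perfect fifth above C# (iii), so the chord functions as an applied dominant of iii.
With F# in the bass the chord is in third inversion, so the figured bass is 42.

V42/iii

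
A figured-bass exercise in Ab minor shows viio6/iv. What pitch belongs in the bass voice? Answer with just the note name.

Eb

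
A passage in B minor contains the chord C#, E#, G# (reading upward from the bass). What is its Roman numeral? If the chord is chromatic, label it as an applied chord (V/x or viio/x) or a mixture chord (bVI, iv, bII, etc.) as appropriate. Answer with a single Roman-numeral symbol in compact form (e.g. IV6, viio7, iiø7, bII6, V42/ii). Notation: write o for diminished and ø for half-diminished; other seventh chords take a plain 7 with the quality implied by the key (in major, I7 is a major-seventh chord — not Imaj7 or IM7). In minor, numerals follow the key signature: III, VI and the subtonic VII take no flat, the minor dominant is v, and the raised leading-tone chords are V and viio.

Stacked in thirds the chord is C#-E#-G#: a major triad on C#.
C# is not a diatonic chord root with this quality in B minor, but it lies a perfect fifth above F# (V), so the chord functions as an applied dominant of V.

V/V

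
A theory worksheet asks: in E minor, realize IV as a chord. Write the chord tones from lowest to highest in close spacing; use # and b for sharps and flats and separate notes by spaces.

A C# E

Scale degree 4 in E minor is A; here the chord built on it is altered to a major triad. IV is the major subdominant, borrowed from the parallel major.
So the chord is A-C#-E.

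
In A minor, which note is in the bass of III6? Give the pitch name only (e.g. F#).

III in A minor has root C; the chord is C-E-G.
The figure 6 means first inversion — the third is in the bass.

E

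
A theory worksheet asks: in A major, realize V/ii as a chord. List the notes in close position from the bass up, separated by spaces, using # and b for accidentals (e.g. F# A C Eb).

F# A# C#

V/ii is a secondary dominant — the dominant triad of ii. ii in A major is B, so the applied chord's root is F#, a perfect fifth above.
Building a major triad on F# gives F#-A#-C#.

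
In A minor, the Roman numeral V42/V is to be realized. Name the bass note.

The applied chord V42/V is rooted on B: B-D#-F#-A.
The figure 42 means third inversion — the seventh is in the bass.

A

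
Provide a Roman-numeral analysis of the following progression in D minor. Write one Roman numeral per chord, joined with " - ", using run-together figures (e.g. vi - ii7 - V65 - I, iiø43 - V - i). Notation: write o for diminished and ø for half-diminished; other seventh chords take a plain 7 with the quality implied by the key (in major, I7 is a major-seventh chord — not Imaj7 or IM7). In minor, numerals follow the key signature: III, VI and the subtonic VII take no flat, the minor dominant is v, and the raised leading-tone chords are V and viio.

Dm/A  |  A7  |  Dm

i64 - V7 - i

Dm/A: minor triad on D = scale degree 1 → i64.
A7: dominant seventh chord on A = scale degree 5 → V7.
Dm: minor triad on D = scale degree 1 → i.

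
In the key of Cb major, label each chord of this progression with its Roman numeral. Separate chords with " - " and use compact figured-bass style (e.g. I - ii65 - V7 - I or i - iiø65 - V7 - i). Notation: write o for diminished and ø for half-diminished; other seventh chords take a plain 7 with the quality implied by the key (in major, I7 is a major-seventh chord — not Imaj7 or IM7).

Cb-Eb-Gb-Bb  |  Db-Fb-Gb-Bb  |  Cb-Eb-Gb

I7 - V43 - I

Cb-Eb-Gb-Bb: major seventh chord on Cb = scale degree 1 → I7.
Db-Fb-Gb-Bb: dominant seventh chord on Gb = scale degree 5 → V43.
Cb-Eb-Gb: root Cb is the tonic; major triad there is I.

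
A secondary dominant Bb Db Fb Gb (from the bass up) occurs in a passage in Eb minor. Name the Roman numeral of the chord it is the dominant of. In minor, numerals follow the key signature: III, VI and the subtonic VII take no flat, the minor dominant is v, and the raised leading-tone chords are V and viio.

VI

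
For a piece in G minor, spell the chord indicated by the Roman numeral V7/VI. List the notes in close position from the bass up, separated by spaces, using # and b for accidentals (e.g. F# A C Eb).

The slash means an applied dominant: we want the dominant of VI. In G minor, VI is Eb major, and its dominant is built on Bb.
Building a dominant seventh chord on Bb gives Bb-D-F-Ab.

Bb D F Ab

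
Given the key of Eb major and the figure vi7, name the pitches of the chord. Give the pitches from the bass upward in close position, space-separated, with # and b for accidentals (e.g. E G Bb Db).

C Eb G Bb

In Eb major, the submediant is C, and the diatonic chord built there is a minor seventh chord.
That chord is spelled C-Eb-G-Bb.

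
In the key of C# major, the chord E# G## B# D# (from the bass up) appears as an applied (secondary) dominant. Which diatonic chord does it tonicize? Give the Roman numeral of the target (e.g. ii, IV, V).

The chord is a dominant seventh chord on E#.
A dominant resolves down a perfect fifth: E# → A#. In C# major, A# is scale degree 6, i.e. vi.

vi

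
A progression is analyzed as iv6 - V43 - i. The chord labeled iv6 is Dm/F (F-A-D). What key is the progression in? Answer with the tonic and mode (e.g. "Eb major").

The anchor chord is a minor triad on D, labeled iv6.
Counting down 3 scale steps from D places the tonic on A; a minor triad on degree 4 is diatonic only in minor.

A minor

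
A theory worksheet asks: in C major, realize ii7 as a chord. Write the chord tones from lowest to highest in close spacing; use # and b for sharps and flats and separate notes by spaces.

D F A C

In C major, scale degree 2 is D, and the diatonic chord built there is a minor seventh chord.
That chord is spelled D-F-A-C.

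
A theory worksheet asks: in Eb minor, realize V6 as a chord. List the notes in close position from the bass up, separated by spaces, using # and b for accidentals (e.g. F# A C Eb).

In Eb minor, the dominant is Bb. The dominant is major (leading tone raised), so V is a major triad.
Stacking thirds from Bb gives Bb-D-F.
The figured bass 6 indicates first inversion, placing the third (D) in the bass: D-F-Bb.

D F Bb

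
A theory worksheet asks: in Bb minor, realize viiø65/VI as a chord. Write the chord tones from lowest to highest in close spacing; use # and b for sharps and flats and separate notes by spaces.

Ab Cb Eb F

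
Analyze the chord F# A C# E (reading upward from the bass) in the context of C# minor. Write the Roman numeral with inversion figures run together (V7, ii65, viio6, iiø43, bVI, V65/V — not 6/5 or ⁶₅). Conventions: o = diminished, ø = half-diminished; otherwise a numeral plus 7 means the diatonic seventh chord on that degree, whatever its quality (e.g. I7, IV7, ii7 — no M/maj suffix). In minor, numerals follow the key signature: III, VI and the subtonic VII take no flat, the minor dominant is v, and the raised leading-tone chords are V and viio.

iv7

Stacked in thirds the chord is F#-A-C#-E: a minor seventh chord on F#.
F# is scale degree 4 in C# minor, and a minor seventh chord on that degree is written iv7.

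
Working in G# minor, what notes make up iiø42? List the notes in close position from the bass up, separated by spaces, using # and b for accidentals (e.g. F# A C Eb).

The numeral's case and figure indicate a half-diminished seventh chord. In G# minor its root, the second degree, is A#.
Stacking thirds from A# gives A#-C#-E-G#.
The figured bass 42 indicates third inversion, placing the seventh (G#) in the bass: G#-A#-C#-E.

G# A# C# E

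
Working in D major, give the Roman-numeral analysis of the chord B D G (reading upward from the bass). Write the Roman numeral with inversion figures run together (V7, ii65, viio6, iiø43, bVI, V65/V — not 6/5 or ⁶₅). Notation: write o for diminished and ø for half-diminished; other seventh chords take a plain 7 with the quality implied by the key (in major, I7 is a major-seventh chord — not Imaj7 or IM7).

IV6

The pitches G-B-D form a major triad rooted on G.
G is scale degree 4 in D major, and a major triad on that degree is written IV.
With B in the bass the chord is in first inversion, so the figured bass is 6.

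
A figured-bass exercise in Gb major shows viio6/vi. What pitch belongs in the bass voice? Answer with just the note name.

F

The applied chord viio6/vi is rooted on D: D-F-Ab.
The figure 6 means first inversion — the third is in the bass.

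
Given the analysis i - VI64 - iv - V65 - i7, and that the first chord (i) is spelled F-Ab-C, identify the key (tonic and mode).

F minor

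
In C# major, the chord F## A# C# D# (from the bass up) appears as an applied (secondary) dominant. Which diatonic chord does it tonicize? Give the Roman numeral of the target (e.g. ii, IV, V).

The chord is a dominant seventh chord on D#.
A dominant resolves down a perfect fifth: D# → G#. In C# major, G# is scale degree 5, i.e. V.

V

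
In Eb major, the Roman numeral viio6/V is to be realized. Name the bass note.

The applied chord viio6/V is rooted on A: A-C-Eb.
The figure 6 means first inversion — the third is in the bass.

C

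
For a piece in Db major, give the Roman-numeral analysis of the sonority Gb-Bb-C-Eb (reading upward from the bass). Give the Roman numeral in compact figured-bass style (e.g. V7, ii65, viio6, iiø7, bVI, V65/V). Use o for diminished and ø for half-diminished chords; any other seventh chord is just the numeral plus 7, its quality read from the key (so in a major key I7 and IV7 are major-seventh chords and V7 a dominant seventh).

viiø43

The pitches C-Eb-Gb-Bb form a half-diminished seventh chord rooted on C.
C is scale degree 7 in Db major, and a half-diminished seventh chord on that degree is written viiø7.
With Gb in the bass the chord is in second inversion, so the figured bass is 43.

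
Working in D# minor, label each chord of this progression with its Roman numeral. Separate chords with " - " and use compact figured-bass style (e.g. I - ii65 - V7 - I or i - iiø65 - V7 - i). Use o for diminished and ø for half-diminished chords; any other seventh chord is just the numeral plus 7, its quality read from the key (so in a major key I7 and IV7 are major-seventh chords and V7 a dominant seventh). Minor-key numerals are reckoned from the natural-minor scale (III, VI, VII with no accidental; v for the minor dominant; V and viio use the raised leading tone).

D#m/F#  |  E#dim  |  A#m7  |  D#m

D#m/F# has root D#, degree 1 in D# minor, so i6.
E#dim: root E# is the supertonic; diminished triad there is iio.
A#m7: root A# is the dominant; minor seventh chord there is v7.
D#m: root D# is the tonic; minor triad there is i.

i6 - iio - v7 - i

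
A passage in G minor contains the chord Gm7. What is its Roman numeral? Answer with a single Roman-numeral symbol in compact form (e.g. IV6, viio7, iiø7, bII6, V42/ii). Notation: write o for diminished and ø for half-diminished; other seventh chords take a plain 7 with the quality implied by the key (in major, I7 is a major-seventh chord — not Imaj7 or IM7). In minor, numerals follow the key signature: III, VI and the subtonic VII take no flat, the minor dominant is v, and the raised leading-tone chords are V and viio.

i7

The pitches G-Bb-D-F form a minor seventh chord rooted on G.
G is scale degree 1 in G minor, and a minor seventh chord on that degree is written i7.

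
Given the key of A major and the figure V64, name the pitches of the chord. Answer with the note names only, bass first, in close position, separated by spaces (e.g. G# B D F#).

B E G#

The numeral's case and figure indicate a major triad. In A major its root, the fifth degree, is E.
That chord is spelled E-G#-B.
The figured bass 64 indicates second inversion, placing the fifth (B) in the bass: B-E-G#.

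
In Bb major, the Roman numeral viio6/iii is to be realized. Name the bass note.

E

The applied chord viio6/iii is rooted on C#: C#-E-G.
The figure 6 means first inversion — the third is in the bass.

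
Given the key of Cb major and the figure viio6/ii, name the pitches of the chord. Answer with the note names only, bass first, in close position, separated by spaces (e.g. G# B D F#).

Eb Gb C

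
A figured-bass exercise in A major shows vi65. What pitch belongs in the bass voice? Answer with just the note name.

vi in A major has root F#; the chord is F#-A-C#-E.
The figure 65 means first inversion — the third is in the bass.

A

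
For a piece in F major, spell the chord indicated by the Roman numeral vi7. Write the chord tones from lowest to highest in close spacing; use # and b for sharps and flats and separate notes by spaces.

In F major, scale degree 6 is D, and the diatonic chord built there is a minor seventh chord.
Stacking thirds from D gives D-F-A-C.

D F A C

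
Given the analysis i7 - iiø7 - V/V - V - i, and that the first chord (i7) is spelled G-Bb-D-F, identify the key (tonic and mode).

G minor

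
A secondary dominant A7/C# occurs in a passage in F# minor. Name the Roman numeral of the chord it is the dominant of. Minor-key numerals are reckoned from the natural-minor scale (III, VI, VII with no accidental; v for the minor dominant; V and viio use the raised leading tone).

VI

The chord is a dominant seventh chord on A.
A dominant resolves down a perfect fifth: A → D. In F# minor, D is scale degree 6, i.e. VI.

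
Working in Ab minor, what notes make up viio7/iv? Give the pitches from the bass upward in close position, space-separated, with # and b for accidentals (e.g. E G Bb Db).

C Eb Gb Bbb

The slash marks an applied leading-tone chord: viio of iv. In Ab minor, iv is Db, so the leading tone to it is C, a half step below.
Building a fully diminished seventh chord on C gives C-Eb-Gb-Bbb.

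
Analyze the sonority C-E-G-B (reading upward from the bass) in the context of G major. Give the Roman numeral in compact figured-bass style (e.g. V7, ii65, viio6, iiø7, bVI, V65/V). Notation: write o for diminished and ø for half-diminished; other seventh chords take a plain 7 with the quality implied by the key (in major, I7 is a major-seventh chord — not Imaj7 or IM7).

The pitches C-E-G-B form a major seventh chord rooted on C.
In G major, C is the subdominant; the diatonic major seventh chord there is IV7.

IV7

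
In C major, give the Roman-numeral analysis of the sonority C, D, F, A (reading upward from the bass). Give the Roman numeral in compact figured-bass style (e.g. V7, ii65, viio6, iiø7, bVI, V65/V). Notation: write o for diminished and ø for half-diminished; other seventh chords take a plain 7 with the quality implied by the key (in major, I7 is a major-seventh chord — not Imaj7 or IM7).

Stacked in thirds the chord is D-F-A-C: a minor seventh chord on D.
D is scale degree 2 in C major, and a minor seventh chord on that degree is written ii7.
With C in the bass the chord is in third inversion, so the figured bass is 42.

ii42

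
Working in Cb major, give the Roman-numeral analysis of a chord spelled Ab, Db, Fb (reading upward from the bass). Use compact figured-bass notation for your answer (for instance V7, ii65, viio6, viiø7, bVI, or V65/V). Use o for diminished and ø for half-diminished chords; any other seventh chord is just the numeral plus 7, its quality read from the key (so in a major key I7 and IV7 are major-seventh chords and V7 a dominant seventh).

ii64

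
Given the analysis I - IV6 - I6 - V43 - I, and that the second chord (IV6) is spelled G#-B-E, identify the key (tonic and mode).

B major

IV6 is given as G#-B-E — a major triad with root E.
If E is scale degree 4 and the mode makes that degree carry a major triad, the tonic is B and the mode is major.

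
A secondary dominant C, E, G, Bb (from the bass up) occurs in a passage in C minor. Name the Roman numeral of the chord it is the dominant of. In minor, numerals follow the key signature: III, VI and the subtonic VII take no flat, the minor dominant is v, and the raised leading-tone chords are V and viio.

The chord is a dominant seventh chord on C.
A dominant resolves down a perfect fifth: C → F. In C minor, F is scale degree 4, i.e. iv.

iv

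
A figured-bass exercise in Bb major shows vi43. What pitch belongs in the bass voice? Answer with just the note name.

vi in Bb major has root G; the chord is G-Bb-D-F.
The figure 43 means second inversion — the fifth is in the bass.

D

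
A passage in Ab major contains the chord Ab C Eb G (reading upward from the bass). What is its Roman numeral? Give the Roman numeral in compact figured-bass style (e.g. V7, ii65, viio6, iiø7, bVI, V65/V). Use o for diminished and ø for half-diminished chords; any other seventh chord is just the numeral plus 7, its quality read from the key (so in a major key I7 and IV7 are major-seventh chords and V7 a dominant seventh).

The pitches Ab-C-Eb-G form a major seventh chord rooted on Ab.
Ab is scale degree 1 in Ab major, and a major seventh chord on that degree is written I7.

I7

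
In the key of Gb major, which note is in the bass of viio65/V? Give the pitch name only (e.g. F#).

The applied chord viio65/V is rooted on C: C-Eb-Gb-Bbb.
The figure 65 means first inversion — the third is in the bass.

Eb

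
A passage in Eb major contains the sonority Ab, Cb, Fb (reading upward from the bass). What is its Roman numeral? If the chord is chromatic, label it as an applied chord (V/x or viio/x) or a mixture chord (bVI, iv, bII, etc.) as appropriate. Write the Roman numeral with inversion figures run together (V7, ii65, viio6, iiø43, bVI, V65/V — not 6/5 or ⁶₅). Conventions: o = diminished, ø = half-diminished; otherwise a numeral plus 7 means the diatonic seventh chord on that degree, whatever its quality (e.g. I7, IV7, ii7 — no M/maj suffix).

Stacked in thirds the chord is Fb-Ab-Cb: a major triad on Fb.
Fb is the lowered second degree of Eb major (diatonic 2 would be F). This is the Neapolitan sixth — a major triad on the lowered second degree, here in its customary first inversion.
With Ab in the bass the chord is in first inversion, so the figured bass is 6.

bII6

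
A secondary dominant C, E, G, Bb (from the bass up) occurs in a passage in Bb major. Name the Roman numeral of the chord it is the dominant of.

The chord is a dominant seventh chord on C.
A dominant resolves down a perfect fifth: C → F. In Bb major, F is scale degree 5, i.e. V.

V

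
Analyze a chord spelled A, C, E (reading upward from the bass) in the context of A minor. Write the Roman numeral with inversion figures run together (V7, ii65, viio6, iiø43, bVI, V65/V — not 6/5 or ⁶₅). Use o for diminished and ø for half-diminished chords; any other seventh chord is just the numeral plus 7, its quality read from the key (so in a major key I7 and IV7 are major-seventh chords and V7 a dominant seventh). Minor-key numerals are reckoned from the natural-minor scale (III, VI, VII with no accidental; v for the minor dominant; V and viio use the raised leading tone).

The pitches A-C-E form a minor triad rooted on A.
A is scale degree 1 in A minor, and a minor triad on that degree is written i.

i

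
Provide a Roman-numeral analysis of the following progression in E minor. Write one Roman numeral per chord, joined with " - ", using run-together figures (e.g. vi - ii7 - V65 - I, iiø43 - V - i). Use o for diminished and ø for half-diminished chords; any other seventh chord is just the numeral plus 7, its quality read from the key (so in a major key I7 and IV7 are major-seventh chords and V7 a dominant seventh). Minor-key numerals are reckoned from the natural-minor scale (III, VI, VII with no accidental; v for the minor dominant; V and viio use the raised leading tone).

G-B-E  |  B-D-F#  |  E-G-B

i6 - v - i

G-B-E: root E is the tonic; minor triad there is i6.
B-D-F#: minor triad on B = scale degree 5 → v.
E-G-B has root E, degree 1 in E minor, so i.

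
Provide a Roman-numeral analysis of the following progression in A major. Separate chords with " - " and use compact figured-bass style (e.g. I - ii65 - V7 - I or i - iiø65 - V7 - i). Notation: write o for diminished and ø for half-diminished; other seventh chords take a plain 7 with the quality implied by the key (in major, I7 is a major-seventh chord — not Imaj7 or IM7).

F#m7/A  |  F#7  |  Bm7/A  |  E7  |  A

vi65 - V7/ii - ii42 - V7 - I

F#m7/A: root F# is the submediant; minor seventh chord there is vi65.
F#7 is the secondary dominant of ii (dominant seventh chord on F#): V7/ii.
Bm7/A has root B, degree 2 in A major, so ii42.
E7: root E is the dominant; dominant seventh chord there is V7.
A has root A, degree 1 in A major, so I.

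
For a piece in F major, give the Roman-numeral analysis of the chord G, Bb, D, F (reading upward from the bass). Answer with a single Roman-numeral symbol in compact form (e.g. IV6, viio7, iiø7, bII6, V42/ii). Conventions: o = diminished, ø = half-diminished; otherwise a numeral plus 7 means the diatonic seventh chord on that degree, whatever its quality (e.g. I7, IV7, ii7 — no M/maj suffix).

ii7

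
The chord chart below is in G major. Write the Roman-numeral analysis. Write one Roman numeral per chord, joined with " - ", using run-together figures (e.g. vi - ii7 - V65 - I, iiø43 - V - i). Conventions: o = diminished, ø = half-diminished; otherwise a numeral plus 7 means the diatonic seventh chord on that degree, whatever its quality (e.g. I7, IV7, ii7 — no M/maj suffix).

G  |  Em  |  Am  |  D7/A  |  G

G: root G is the tonic; major triad there is I.
Em: root E is the submediant; minor triad there is vi.
Am: minor triad on A = scale degree 2 → ii.
D7/A has root D, degree 5 in G major, so V43.
G: major triad on G = scale degree 1 → I.

I - vi - ii - V43 - I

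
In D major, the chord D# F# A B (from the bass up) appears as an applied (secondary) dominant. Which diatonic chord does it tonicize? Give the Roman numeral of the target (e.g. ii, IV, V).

The chord is a dominant seventh chord on B.
A dominant resolves down a perfect fifth: B → E. In D major, E is scale degree 2, i.e. ii.

ii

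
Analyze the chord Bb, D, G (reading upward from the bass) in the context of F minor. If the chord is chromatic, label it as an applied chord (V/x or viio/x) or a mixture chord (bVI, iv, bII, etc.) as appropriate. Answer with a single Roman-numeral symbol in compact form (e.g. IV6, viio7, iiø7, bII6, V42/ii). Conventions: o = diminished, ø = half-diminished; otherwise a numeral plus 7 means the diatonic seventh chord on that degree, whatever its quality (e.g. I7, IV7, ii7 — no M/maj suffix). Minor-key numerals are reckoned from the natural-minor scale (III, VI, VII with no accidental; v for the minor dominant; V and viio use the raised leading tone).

ii6

Stacked in thirds the chord is G-Bb-D: a minor triad on G.
G is the second degree of F minor. This is the minor supertonic, borrowed from the parallel major (the Dorian ii).
With Bb in the bass the chord is in first inversion, so the figured bass is 6.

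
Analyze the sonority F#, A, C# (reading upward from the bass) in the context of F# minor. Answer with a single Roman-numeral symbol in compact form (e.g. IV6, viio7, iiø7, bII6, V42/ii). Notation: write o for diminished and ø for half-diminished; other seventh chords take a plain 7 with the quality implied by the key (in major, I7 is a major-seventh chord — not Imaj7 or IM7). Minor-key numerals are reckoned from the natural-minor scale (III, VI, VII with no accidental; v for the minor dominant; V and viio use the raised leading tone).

Stacked in thirds the chord is F#-A-C#: a minor triad on F#.
In F# minor, F# is the tonic; the diatonic minor triad there is i.

i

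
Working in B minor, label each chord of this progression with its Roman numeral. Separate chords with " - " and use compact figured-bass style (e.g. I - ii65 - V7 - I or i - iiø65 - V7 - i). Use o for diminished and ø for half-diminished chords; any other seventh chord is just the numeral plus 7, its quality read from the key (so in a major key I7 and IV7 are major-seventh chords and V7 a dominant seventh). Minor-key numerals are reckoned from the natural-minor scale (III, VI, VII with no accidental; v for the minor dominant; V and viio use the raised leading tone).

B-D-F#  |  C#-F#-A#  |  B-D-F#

i - V64 - i

B-D-F#: root B is the tonic; minor triad there is i.
C#-F#-A#: root F# is the dominant; major triad there is V64.
B-D-F# has root B, degree 1 in B minor, so i.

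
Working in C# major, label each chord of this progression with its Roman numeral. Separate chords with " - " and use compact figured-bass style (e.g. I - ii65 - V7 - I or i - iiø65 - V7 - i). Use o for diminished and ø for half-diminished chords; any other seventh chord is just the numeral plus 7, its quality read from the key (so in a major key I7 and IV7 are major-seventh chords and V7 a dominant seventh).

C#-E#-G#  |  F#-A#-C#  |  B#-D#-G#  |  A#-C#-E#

I - IV - V6 - vi

C#-E#-G#: root C# is the tonic; major triad there is I.
F#-A#-C#: root F# is the subdominant; major triad there is IV.
B#-D#-G#: root G# is the dominant; major triad there is V6.
A#-C#-E#: minor triad on A# = scale degree 6 → vi.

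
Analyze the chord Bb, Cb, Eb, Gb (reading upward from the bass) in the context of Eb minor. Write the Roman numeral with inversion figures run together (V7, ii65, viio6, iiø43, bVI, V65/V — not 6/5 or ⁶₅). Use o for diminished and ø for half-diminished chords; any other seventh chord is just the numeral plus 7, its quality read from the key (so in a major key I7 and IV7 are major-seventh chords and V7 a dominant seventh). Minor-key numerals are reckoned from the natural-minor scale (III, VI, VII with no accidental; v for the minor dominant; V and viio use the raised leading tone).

The pitches Cb-Eb-Gb-Bb form a major seventh chord rooted on Cb.
In Eb minor, Cb is the submediant; the diatonic major seventh chord there is VI7.
With Bb in the bass the chord is in third inversion, so the figured bass is 42.

VI42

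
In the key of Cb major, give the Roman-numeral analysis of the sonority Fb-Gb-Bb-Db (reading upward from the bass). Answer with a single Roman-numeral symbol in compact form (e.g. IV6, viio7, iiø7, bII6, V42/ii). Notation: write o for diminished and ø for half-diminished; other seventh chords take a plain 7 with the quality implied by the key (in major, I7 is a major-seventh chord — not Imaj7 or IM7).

V42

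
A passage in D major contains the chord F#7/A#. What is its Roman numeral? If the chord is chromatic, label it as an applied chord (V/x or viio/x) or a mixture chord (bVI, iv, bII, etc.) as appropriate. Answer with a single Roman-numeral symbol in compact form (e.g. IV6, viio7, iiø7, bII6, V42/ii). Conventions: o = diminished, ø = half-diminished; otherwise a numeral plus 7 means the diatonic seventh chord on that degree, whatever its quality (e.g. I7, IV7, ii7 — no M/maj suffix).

V65/vi

The pitches F#-A#-C#-E form a dominant seventh chord rooted on F#.
F# is not a diatonic chord root with this quality in D major, but it lies a perfect fifth above B (vi), so the chord functions as an applied dominant of vi.
With A# in the bass the chord is in first inversion, so the figured bass is 65.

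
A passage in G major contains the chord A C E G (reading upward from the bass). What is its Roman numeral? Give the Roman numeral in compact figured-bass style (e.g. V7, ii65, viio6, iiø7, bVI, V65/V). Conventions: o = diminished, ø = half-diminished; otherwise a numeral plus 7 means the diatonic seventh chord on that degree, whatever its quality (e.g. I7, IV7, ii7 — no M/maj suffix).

Stacked in thirds the chord is A-C-E-G: a minor seventh chord on A.
In G major, A is the supertonic; the diatonic minor seventh chord there is ii7.

ii7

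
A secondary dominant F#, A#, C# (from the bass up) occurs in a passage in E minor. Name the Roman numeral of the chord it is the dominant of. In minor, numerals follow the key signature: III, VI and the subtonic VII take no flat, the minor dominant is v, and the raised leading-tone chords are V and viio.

V

The chord is a major triad on F#.
A dominant resolves down a perfect fifth: F# → B. In E minor, B is scale degree 5, i.e. V.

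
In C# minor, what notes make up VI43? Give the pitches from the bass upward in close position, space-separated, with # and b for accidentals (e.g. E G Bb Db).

In C# minor, scale degree 6 is A, and the diatonic chord built there is a major seventh chord.
That chord is spelled A-C#-E-G#.
The figured bass 43 indicates second inversion, placing the fifth (E) in the bass: E-G#-A-C#.

E G# A C#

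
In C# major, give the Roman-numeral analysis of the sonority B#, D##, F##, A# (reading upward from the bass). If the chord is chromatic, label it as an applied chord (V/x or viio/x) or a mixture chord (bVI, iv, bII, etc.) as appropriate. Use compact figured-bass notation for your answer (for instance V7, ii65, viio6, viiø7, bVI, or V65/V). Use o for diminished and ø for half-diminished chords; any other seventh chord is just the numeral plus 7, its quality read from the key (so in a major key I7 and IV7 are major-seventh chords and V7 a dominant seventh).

The pitches B#-D##-F##-A# form a dominant seventh chord rooted on B#.
B# is not a diatonic chord root with this quality in C# major, but it lies a perfect fifth above E# (iii), so the chord functions as an applied dominant of iii.

V7/iii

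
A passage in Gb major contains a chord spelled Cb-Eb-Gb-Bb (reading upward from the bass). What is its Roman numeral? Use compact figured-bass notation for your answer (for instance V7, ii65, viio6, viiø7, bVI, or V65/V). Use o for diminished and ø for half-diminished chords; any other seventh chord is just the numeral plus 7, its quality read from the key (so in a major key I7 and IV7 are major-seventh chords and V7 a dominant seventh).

The pitches Cb-Eb-Gb-Bb form a major seventh chord rooted on Cb.
In Gb major, Cb is the subdominant; the diatonic major seventh chord there is IV7.

IV7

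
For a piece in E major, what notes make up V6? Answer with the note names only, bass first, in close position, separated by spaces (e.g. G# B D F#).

D# F# B

In E major, the fifth degree is B, and the diatonic chord built there is a major triad.
That chord is spelled B-D#-F#.
With the 6 figure the chord is in first inversion; from the bass D# upward in close position it reads D#-F#-B.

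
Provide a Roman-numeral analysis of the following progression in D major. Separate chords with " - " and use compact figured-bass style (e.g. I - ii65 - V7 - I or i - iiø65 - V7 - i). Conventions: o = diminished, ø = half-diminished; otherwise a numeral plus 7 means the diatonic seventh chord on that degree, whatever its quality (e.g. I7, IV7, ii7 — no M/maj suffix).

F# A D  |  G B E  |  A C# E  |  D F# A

I6 - ii6 - V - I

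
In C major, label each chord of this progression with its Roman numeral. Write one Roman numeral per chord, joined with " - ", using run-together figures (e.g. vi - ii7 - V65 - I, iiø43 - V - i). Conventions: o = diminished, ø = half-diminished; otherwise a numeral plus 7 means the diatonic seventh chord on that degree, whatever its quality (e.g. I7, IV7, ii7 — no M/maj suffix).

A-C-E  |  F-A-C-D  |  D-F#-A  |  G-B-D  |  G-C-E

A-C-E has root A, degree 6 in C major, so vi.
F-A-C-D: root D is the supertonic; minor seventh chord there is ii65.
D-F#-A: chromatic; D is V of V, so V/V.
G-B-D: major triad on G = scale degree 5 → V.
G-C-E: major triad on C = scale degree 1 → I64.

vi - ii65 - V/V - V - I64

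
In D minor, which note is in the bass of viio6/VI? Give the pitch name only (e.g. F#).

C

The applied chord viio6/VI is rooted on A: A-C-Eb.
The figure 6 means first inversion — the third is in the bass.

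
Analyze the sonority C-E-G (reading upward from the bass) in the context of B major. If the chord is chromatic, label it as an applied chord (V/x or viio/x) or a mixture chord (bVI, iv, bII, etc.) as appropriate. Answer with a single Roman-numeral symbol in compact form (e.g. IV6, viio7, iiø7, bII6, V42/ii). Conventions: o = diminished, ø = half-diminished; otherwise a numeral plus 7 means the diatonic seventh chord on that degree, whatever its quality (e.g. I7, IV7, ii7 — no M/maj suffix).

bII

The pitches C-E-G form a major triad rooted on C.
C is the lowered second degree of B major (diatonic 2 would be C#). This is the Neapolitan chord — a major triad on the lowered second degree.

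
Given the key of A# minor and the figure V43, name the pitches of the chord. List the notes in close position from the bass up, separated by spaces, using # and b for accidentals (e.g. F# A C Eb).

In A# minor, the dominant is E#. The dominant is major (leading tone raised), so V is a dominant seventh chord.
That chord is spelled E#-G##-B#-D#.
With the 43 figure the chord is in second inversion; from the bass B# upward in close position it reads B#-D#-E#-G##.

B# D# E# G##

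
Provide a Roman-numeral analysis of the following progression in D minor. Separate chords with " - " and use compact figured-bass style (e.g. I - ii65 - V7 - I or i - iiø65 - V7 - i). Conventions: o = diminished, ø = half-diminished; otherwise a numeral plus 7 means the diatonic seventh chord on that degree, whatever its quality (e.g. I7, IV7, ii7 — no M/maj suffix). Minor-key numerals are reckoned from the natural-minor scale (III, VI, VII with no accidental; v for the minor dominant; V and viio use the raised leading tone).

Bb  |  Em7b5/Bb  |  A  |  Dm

VI - iiø43 - V - i

Bb: major triad on Bb = scale degree 6 → VI.
Em7b5/Bb has root E, degree 2 in D minor, so iiø43.
A has root A, degree 5 in D minor, so V.
Dm: minor triad on D = scale degree 1 → i.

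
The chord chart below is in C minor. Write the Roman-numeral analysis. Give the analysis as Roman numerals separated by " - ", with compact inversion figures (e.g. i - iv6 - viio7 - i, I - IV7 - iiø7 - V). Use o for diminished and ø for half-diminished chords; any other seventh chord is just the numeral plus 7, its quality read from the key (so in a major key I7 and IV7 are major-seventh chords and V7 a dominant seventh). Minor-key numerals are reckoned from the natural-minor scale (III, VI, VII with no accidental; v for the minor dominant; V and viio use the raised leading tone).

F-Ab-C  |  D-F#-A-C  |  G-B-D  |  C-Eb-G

F-Ab-C: minor triad on F = scale degree 4 → iv.
D-F#-A-C is the secondary dominant of V (dominant seventh chord on D): V7/V.
G-B-D: root G is the dominant; major triad there is V.
C-Eb-G has root C, degree 1 in C minor, so i.

iv - V7/V - V - i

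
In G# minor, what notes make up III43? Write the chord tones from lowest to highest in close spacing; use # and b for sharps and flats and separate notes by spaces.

F# A# B D#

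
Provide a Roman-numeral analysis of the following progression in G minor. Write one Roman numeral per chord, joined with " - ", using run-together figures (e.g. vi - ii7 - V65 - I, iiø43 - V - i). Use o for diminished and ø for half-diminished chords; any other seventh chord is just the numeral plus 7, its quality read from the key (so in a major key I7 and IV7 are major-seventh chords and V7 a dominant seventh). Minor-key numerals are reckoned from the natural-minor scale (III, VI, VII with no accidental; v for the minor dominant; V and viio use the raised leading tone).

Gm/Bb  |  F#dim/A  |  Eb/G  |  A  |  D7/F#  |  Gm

i6 - viio6 - VI6 - V/V - V65 - i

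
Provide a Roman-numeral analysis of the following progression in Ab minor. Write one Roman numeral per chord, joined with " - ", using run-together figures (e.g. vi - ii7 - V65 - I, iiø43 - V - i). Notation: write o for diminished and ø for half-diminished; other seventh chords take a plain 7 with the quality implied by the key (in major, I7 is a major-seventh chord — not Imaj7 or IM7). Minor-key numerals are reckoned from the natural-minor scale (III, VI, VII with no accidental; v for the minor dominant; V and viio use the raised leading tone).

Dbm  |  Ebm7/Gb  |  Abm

iv - v65 - i

Dbm has root Db, degree 4 in Ab minor, so iv.
Ebm7/Gb has root Eb, degree 5 in Ab minor, so v65.
Abm has root Ab, degree 1 in Ab minor, so i.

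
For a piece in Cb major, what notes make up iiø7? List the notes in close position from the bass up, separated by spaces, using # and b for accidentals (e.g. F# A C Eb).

iiø7 is the half-diminished supertonic seventh, borrowed from the parallel minor. In Cb major that root is Db.
So the chord is Db-Fb-Abb-Cb.

Db Fb Abb Cb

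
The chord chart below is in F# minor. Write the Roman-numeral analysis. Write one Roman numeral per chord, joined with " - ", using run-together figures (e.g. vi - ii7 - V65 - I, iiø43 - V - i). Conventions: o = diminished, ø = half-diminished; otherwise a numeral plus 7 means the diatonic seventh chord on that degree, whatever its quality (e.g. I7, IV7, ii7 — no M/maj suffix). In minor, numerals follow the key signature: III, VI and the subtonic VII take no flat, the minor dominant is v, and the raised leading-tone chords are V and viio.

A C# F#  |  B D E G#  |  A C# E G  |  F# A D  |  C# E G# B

A-C#-F#: root F# is the tonic; minor triad there is i6.
B-D-E-G# has root E, degree 7 in F# minor, so VII43.
A-C#-E-G is the secondary dominant of VI (dominant seventh chord on A): V7/VI.
F#-A-D: root D is the submediant; major triad there is VI6.
C#-E-G#-B has root C#, degree 5 in F# minor, so v7.

i6 - VII43 - V7/VI - VI6 - v7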